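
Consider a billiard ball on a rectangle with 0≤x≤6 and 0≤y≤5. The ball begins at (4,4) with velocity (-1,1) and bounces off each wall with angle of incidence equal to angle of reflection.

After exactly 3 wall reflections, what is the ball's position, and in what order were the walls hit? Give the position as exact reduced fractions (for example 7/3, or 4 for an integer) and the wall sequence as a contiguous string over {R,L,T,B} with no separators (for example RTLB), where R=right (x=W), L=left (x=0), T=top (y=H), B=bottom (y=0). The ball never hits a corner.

Final position: (2,0)
Wall sequence: TLB

1. t=1 → T at (3,5); v=(-1,-1)
2. t=3 → L at (0,2); v=(1,-1)
3. t=2 → B at (2,0); v=(1,1)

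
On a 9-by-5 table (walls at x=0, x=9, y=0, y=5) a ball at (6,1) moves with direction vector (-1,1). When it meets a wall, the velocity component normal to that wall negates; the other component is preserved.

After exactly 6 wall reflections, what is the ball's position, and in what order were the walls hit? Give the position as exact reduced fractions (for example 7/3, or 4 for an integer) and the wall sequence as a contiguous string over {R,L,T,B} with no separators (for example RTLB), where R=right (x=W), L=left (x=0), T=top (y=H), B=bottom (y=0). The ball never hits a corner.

Final position: (5,0)
Wall sequence: TLBTRB

1. t=4 → T at (2,5); v=(-1,-1)
2. t=2 → L at (0,3); v=(1,-1)
3. t=3 → B at (3,0); v=(1,1)
4. t=5 → T at (8,5); v=(1,-1)
5. t=1 → R at (9,4); v=(-1,-1)
6. t=4 → B at (5,0); v=(-1,1)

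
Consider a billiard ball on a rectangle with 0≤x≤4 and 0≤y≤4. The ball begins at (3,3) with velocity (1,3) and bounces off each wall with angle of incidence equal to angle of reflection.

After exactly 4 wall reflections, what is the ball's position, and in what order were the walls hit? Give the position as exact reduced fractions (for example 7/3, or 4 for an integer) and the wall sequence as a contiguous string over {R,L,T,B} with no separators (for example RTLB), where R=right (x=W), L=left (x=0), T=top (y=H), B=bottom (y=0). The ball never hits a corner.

Final position: (2,4)
Wall sequence: TRBT

1. t=1/3 → T at (10/3,4); v=(1,-3)
2. t=2/3 → R at (4,2); v=(-1,-3)
3. t=2/3 → B at (10/3,0); v=(-1,3)
4. t=4/3 → T at (2,4); v=(-1,-3)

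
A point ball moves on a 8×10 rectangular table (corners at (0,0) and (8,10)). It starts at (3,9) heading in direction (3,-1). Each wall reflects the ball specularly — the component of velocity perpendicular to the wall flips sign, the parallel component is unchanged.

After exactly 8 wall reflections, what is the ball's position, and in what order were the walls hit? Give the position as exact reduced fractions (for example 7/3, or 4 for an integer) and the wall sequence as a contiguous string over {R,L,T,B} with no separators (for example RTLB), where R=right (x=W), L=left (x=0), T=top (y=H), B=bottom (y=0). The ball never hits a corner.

Final position: (8,26/3)
Wall sequence: RLRBLRLR

1. t=5/3 → R at (8,22/3); v=(-3,-1)
2. t=8/3 → L at (0,14/3); v=(3,-1)
3. t=8/3 → R at (8,2); v=(-3,-1)
4. t=2 → B at (2,0); v=(-3,1)
5. t=2/3 → L at (0,2/3); v=(3,1)
6. t=8/3 → R at (8,10/3); v=(-3,1)
7. t=8/3 → L at (0,6); v=(3,1)
8. t=8/3 → R at (8,26/3); v=(-3,1)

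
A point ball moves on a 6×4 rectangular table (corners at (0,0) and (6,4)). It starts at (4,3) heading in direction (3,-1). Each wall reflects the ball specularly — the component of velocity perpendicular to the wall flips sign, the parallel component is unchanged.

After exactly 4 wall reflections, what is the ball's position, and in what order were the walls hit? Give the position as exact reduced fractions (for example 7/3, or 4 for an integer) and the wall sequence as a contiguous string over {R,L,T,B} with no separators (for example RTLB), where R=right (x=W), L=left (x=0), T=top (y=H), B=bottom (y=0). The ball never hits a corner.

1. t=2/3 → R at (6,7/3); v=(-3,-1)
2. t=2 → L at (0,1/3); v=(3,-1)
3. t=1/3 → B at (1,0); v=(3,1)
4. t=5/3 → R at (6,5/3); v=(-3,1)

Final position: (6,5/3)
Wall sequence: RLBR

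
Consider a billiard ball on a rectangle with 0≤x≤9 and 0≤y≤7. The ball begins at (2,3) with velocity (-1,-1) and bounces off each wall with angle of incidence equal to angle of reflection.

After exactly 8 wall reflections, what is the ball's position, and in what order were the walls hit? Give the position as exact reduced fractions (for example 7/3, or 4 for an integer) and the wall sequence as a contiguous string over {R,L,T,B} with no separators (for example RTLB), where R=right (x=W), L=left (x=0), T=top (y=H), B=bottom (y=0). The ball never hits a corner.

1. t=2 → L at (0,1); v=(1,-1)
2. t=1 → B at (1,0); v=(1,1)
3. t=7 → T at (8,7); v=(1,-1)
4. t=1 → R at (9,6); v=(-1,-1)
5. t=6 → B at (3,0); v=(-1,1)
6. t=3 → L at (0,3); v=(1,1)
7. t=4 → T at (4,7); v=(1,-1)
8. t=5 → R at (9,2); v=(-1,-1)

Final position: (9,2)
Wall sequence: LBTRBLTR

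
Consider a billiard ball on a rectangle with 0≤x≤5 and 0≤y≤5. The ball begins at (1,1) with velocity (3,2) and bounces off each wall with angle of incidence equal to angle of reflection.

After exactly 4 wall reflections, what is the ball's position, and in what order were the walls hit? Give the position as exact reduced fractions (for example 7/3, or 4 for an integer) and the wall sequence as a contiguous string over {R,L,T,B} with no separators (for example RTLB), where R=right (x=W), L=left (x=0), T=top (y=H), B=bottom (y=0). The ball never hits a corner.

1. t=4/3 → R at (5,11/3); v=(-3,2)
2. t=2/3 → T at (3,5); v=(-3,-2)
3. t=1 → L at (0,3); v=(3,-2)
4. t=3/2 → B at (9/2,0); v=(3,2)

Final position: (9/2,0)
Wall sequence: RTLB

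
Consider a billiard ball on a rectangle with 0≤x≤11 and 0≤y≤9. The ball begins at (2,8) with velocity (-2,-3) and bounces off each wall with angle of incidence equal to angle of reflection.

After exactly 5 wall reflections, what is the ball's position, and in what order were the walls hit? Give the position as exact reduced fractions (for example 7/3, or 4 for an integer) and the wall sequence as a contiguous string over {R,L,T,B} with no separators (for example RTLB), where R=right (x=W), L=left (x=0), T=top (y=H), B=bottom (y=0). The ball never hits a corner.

1. t=1 → L at (0,5); v=(2,-3)
2. t=5/3 → B at (10/3,0); v=(2,3)
3. t=3 → T at (28/3,9); v=(2,-3)
4. t=5/6 → R at (11,13/2); v=(-2,-3)
5. t=13/6 → B at (20/3,0); v=(-2,3)

Final position: (20/3,0)
Wall sequence: LBTRB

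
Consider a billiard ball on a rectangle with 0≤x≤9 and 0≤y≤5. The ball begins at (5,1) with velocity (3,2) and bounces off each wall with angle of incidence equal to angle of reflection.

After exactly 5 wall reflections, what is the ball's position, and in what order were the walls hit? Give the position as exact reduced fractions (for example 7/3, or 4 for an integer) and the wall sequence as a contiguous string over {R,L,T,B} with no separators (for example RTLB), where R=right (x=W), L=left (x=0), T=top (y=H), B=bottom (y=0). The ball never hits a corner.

1. t=4/3 → R at (9,11/3); v=(-3,2)
2. t=2/3 → T at (7,5); v=(-3,-2)
3. t=7/3 → L at (0,1/3); v=(3,-2)
4. t=1/6 → B at (1/2,0); v=(3,2)
5. t=5/2 → T at (8,5); v=(3,-2)

Final position: (8,5)
Wall sequence: RTLBT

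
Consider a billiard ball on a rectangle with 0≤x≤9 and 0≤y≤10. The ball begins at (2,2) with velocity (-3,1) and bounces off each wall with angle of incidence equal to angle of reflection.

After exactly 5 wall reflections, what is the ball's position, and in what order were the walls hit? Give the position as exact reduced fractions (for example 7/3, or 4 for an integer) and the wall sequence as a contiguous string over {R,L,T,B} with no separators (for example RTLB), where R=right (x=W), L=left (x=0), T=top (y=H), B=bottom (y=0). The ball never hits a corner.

1. t=2/3 → L at (0,8/3); v=(3,1)
2. t=3 → R at (9,17/3); v=(-3,1)
3. t=3 → L at (0,26/3); v=(3,1)
4. t=4/3 → T at (4,10); v=(3,-1)
5. t=5/3 → R at (9,25/3); v=(-3,-1)

Final position: (9,25/3)
Wall sequence: LRLTR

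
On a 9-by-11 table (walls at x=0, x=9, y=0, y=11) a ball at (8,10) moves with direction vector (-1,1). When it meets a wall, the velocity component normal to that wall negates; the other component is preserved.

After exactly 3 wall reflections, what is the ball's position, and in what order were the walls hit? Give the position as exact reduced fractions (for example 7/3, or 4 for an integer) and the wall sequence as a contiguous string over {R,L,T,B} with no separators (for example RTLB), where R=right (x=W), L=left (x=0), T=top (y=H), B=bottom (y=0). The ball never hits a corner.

Final position: (4,0)
Wall sequence: TLB

1. t=1 → T at (7,11); v=(-1,-1)
2. t=7 → L at (0,4); v=(1,-1)
3. t=4 → B at (4,0); v=(1,1)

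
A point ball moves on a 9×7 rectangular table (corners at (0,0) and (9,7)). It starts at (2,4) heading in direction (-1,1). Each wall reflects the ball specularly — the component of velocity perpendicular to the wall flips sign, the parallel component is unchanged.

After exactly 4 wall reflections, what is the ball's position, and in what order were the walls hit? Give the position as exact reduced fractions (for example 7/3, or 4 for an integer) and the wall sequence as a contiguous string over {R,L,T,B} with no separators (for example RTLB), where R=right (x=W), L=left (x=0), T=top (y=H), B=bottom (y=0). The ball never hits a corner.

1. t=2 → L at (0,6); v=(1,1)
2. t=1 → T at (1,7); v=(1,-1)
3. t=7 → B at (8,0); v=(1,1)
4. t=1 → R at (9,1); v=(-1,1)

Final position: (9,1)
Wall sequence: LTBR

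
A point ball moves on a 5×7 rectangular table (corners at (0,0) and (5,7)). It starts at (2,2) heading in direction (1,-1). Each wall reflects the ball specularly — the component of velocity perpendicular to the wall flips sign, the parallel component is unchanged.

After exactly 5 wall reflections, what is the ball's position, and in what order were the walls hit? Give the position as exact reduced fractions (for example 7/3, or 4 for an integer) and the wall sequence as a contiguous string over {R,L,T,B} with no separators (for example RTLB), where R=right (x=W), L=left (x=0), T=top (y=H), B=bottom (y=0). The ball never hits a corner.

Final position: (5,3)
Wall sequence: BRLTR

1. t=2 → B at (4,0); v=(1,1)
2. t=1 → R at (5,1); v=(-1,1)
3. t=5 → L at (0,6); v=(1,1)
4. t=1 → T at (1,7); v=(1,-1)
5. t=4 → R at (5,3); v=(-1,-1)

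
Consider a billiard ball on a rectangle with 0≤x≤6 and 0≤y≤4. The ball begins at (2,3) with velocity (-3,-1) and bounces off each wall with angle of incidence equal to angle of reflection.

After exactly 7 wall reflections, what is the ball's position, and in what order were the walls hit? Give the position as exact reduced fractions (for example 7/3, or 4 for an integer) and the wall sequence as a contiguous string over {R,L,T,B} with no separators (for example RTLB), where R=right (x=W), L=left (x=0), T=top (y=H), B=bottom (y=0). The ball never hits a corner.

1. t=2/3 → L at (0,7/3); v=(3,-1)
2. t=2 → R at (6,1/3); v=(-3,-1)
3. t=1/3 → B at (5,0); v=(-3,1)
4. t=5/3 → L at (0,5/3); v=(3,1)
5. t=2 → R at (6,11/3); v=(-3,1)
6. t=1/3 → T at (5,4); v=(-3,-1)
7. t=5/3 → L at (0,7/3); v=(3,-1)

Final position: (0,7/3)
Wall sequence: LRBLRTL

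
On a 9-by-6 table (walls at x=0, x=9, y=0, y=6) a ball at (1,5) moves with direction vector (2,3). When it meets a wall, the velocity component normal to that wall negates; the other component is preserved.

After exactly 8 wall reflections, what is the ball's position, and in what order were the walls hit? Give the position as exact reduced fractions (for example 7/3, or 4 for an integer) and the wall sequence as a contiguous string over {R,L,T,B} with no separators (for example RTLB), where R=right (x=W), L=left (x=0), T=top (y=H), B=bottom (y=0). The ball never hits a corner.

Final position: (11/3,0)
Wall sequence: TBRTBTLB

1. t=1/3 → T at (5/3,6); v=(2,-3)
2. t=2 → B at (17/3,0); v=(2,3)
3. t=5/3 → R at (9,5); v=(-2,3)
4. t=1/3 → T at (25/3,6); v=(-2,-3)
5. t=2 → B at (13/3,0); v=(-2,3)
6. t=2 → T at (1/3,6); v=(-2,-3)
7. t=1/6 → L at (0,11/2); v=(2,-3)
8. t=11/6 → B at (11/3,0); v=(2,3)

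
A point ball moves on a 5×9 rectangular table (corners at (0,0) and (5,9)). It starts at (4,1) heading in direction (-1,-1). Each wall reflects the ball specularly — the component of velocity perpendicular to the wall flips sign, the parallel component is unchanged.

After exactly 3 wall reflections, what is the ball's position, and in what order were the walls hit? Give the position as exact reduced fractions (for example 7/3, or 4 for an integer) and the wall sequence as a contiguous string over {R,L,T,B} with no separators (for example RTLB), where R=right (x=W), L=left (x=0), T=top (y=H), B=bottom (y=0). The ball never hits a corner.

1. t=1 → B at (3,0); v=(-1,1)
2. t=3 → L at (0,3); v=(1,1)
3. t=5 → R at (5,8); v=(-1,1)

Final position: (5,8)
Wall sequence: BLR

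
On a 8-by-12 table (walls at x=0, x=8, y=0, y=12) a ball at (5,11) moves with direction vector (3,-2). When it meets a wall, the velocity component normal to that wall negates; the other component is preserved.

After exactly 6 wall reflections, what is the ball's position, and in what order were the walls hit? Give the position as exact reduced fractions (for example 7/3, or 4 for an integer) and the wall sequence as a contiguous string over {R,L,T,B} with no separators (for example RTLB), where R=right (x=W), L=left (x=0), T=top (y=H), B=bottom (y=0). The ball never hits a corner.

1. t=1 → R at (8,9); v=(-3,-2)
2. t=8/3 → L at (0,11/3); v=(3,-2)
3. t=11/6 → B at (11/2,0); v=(3,2)
4. t=5/6 → R at (8,5/3); v=(-3,2)
5. t=8/3 → L at (0,7); v=(3,2)
6. t=5/2 → T at (15/2,12); v=(3,-2)

Final position: (15/2,12)
Wall sequence: RLBRLT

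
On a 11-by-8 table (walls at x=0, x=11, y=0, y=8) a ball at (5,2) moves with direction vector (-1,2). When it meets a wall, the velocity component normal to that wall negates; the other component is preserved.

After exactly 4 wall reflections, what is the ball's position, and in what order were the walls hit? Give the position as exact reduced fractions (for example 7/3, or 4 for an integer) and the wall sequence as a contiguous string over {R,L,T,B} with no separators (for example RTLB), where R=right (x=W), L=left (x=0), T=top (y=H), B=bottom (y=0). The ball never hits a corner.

Final position: (6,8)
Wall sequence: TLBT

1. t=3 → T at (2,8); v=(-1,-2)
2. t=2 → L at (0,4); v=(1,-2)
3. t=2 → B at (2,0); v=(1,2)
4. t=4 → T at (6,8); v=(1,-2)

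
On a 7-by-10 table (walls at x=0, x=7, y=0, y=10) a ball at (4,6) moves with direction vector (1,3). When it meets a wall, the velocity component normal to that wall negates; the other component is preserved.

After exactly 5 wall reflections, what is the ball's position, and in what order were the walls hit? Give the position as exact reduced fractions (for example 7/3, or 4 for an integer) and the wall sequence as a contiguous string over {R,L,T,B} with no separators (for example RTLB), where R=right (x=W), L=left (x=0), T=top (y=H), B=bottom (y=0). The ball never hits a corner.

Final position: (0,4)
Wall sequence: TRBTL

1. t=4/3 → T at (16/3,10); v=(1,-3)
2. t=5/3 → R at (7,5); v=(-1,-3)
3. t=5/3 → B at (16/3,0); v=(-1,3)
4. t=10/3 → T at (2,10); v=(-1,-3)
5. t=2 → L at (0,4); v=(1,-3)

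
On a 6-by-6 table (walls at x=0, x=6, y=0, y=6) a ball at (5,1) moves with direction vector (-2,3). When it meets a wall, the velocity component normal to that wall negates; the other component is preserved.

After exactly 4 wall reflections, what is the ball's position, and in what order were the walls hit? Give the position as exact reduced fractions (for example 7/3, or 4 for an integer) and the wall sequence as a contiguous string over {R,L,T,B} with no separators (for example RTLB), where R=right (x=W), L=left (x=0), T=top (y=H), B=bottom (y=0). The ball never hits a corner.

1. t=5/3 → T at (5/3,6); v=(-2,-3)
2. t=5/6 → L at (0,7/2); v=(2,-3)
3. t=7/6 → B at (7/3,0); v=(2,3)
4. t=11/6 → R at (6,11/2); v=(-2,3)

Final position: (6,11/2)
Wall sequence: TLBR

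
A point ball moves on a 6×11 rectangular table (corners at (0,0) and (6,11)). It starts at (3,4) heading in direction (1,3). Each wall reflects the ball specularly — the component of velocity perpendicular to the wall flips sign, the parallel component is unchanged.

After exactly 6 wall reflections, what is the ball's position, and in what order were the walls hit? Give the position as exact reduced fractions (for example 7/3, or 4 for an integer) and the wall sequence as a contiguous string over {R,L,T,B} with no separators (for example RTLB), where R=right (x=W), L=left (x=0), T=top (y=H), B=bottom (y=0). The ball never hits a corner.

1. t=7/3 → T at (16/3,11); v=(1,-3)
2. t=2/3 → R at (6,9); v=(-1,-3)
3. t=3 → B at (3,0); v=(-1,3)
4. t=3 → L at (0,9); v=(1,3)
5. t=2/3 → T at (2/3,11); v=(1,-3)
6. t=11/3 → B at (13/3,0); v=(1,3)

Final position: (13/3,0)
Wall sequence: TRBLTB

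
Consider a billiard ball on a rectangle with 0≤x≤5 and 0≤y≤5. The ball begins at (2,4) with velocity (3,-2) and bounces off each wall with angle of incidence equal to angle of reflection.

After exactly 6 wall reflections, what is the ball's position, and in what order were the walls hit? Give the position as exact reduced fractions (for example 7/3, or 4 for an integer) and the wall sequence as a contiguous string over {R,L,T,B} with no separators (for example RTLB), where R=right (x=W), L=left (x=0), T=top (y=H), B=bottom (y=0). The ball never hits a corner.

1. t=1 → R at (5,2); v=(-3,-2)
2. t=1 → B at (2,0); v=(-3,2)
3. t=2/3 → L at (0,4/3); v=(3,2)
4. t=5/3 → R at (5,14/3); v=(-3,2)
5. t=1/6 → T at (9/2,5); v=(-3,-2)
6. t=3/2 → L at (0,2); v=(3,-2)

Final position: (0,2)
Wall sequence: RBLRTL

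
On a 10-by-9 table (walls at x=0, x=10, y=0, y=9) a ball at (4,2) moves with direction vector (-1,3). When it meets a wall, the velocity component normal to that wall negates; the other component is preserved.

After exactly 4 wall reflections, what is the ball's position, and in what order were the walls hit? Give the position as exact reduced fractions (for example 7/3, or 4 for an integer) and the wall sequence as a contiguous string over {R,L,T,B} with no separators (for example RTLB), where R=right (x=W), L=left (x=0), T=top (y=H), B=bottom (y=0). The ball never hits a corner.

Final position: (13/3,9)
Wall sequence: TLBT

1. t=7/3 → T at (5/3,9); v=(-1,-3)
2. t=5/3 → L at (0,4); v=(1,-3)
3. t=4/3 → B at (4/3,0); v=(1,3)
4. t=3 → T at (13/3,9); v=(1,-3)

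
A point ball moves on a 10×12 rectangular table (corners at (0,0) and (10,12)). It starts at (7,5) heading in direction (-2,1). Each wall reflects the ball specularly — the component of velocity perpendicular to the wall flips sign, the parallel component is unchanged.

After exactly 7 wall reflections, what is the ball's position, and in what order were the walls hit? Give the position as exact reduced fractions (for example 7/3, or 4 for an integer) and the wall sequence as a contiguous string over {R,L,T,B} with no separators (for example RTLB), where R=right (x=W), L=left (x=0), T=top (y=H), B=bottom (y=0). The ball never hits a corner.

1. t=7/2 → L at (0,17/2); v=(2,1)
2. t=7/2 → T at (7,12); v=(2,-1)
3. t=3/2 → R at (10,21/2); v=(-2,-1)
4. t=5 → L at (0,11/2); v=(2,-1)
5. t=5 → R at (10,1/2); v=(-2,-1)
6. t=1/2 → B at (9,0); v=(-2,1)
7. t=9/2 → L at (0,9/2); v=(2,1)

Final position: (0,9/2)
Wall sequence: LTRLRBL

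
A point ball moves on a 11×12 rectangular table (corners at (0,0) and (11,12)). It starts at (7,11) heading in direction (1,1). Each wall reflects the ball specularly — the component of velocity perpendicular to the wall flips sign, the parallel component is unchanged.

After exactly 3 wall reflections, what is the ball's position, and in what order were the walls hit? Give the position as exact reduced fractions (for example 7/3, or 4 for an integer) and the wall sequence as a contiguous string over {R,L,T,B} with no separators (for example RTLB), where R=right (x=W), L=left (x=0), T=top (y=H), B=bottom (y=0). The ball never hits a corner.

Final position: (2,0)
Wall sequence: TRB

1. t=1 → T at (8,12); v=(1,-1)
2. t=3 → R at (11,9); v=(-1,-1)
3. t=9 → B at (2,0); v=(-1,1)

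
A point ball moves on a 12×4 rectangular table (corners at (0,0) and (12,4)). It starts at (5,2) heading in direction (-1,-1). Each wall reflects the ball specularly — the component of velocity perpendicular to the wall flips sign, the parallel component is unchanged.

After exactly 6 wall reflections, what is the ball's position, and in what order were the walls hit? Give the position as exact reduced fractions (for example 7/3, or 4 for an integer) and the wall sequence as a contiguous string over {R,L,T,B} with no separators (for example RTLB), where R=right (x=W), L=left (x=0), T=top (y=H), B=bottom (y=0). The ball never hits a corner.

Final position: (12,1)
Wall sequence: BLTBTR

1. t=2 → B at (3,0); v=(-1,1)
2. t=3 → L at (0,3); v=(1,1)
3. t=1 → T at (1,4); v=(1,-1)
4. t=4 → B at (5,0); v=(1,1)
5. t=4 → T at (9,4); v=(1,-1)
6. t=3 → R at (12,1); v=(-1,-1)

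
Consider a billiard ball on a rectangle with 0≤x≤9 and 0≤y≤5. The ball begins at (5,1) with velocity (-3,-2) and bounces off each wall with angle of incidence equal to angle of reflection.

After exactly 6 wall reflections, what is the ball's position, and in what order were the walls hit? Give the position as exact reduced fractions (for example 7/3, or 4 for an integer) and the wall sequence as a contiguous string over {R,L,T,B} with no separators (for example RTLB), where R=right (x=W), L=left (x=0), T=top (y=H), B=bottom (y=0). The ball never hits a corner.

1. t=1/2 → B at (7/2,0); v=(-3,2)
2. t=7/6 → L at (0,7/3); v=(3,2)
3. t=4/3 → T at (4,5); v=(3,-2)
4. t=5/3 → R at (9,5/3); v=(-3,-2)
5. t=5/6 → B at (13/2,0); v=(-3,2)
6. t=13/6 → L at (0,13/3); v=(3,2)

Final position: (0,13/3)
Wall sequence: BLTRBL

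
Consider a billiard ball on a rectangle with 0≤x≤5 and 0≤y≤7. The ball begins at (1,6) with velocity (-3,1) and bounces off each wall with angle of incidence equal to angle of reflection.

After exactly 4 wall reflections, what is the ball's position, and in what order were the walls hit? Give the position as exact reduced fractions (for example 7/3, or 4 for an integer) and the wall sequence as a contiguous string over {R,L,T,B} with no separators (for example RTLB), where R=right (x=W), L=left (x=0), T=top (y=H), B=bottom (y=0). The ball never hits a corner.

Final position: (0,13/3)
Wall sequence: LTRL

1. t=1/3 → L at (0,19/3); v=(3,1)
2. t=2/3 → T at (2,7); v=(3,-1)
3. t=1 → R at (5,6); v=(-3,-1)
4. t=5/3 → L at (0,13/3); v=(3,-1)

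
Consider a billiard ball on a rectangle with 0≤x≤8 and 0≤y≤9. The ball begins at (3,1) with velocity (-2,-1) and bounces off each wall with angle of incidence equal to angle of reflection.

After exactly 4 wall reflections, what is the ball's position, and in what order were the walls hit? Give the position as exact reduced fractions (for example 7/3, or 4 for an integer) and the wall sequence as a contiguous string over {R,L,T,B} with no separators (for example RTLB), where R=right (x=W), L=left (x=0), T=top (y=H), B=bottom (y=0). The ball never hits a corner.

Final position: (0,17/2)
Wall sequence: BLRL

1. t=1 → B at (1,0); v=(-2,1)
2. t=1/2 → L at (0,1/2); v=(2,1)
3. t=4 → R at (8,9/2); v=(-2,1)
4. t=4 → L at (0,17/2); v=(2,1)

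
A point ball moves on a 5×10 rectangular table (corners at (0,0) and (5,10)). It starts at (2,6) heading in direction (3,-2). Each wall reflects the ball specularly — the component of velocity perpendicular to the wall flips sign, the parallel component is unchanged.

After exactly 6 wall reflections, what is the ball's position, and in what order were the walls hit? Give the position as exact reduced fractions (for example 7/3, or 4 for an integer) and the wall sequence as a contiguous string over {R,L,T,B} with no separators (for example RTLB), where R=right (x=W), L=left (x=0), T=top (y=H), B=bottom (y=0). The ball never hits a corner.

Final position: (5,28/3)
Wall sequence: RLBRLR

1. t=1 → R at (5,4); v=(-3,-2)
2. t=5/3 → L at (0,2/3); v=(3,-2)
3. t=1/3 → B at (1,0); v=(3,2)
4. t=4/3 → R at (5,8/3); v=(-3,2)
5. t=5/3 → L at (0,6); v=(3,2)
6. t=5/3 → R at (5,28/3); v=(-3,2)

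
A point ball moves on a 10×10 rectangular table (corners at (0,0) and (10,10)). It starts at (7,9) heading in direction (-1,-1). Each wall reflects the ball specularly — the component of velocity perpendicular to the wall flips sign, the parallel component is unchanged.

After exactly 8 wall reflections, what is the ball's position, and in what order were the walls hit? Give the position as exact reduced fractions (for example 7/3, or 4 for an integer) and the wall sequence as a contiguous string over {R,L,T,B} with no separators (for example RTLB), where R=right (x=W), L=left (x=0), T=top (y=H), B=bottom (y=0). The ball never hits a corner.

1. t=7 → L at (0,2); v=(1,-1)
2. t=2 → B at (2,0); v=(1,1)
3. t=8 → R at (10,8); v=(-1,1)
4. t=2 → T at (8,10); v=(-1,-1)
5. t=8 → L at (0,2); v=(1,-1)
6. t=2 → B at (2,0); v=(1,1)
7. t=8 → R at (10,8); v=(-1,1)
8. t=2 → T at (8,10); v=(-1,-1)

Final position: (8,10)
Wall sequence: LBRTLBRT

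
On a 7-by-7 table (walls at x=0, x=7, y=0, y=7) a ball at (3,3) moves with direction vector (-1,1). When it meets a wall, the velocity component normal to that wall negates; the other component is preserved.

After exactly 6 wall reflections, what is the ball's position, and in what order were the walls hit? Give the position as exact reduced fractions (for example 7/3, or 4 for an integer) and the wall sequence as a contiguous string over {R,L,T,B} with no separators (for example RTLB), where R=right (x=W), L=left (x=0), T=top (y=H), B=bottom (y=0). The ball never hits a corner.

1. t=3 → L at (0,6); v=(1,1)
2. t=1 → T at (1,7); v=(1,-1)
3. t=6 → R at (7,1); v=(-1,-1)
4. t=1 → B at (6,0); v=(-1,1)
5. t=6 → L at (0,6); v=(1,1)
6. t=1 → T at (1,7); v=(1,-1)

Final position: (1,7)
Wall sequence: LTRBLT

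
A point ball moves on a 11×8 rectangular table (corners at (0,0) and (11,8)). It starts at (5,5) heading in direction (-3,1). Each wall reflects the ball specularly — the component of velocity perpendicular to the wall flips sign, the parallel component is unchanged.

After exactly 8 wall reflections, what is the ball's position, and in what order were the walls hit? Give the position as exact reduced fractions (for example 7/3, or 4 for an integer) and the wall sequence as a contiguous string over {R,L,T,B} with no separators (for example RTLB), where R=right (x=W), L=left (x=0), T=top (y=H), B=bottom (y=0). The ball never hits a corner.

1. t=5/3 → L at (0,20/3); v=(3,1)
2. t=4/3 → T at (4,8); v=(3,-1)
3. t=7/3 → R at (11,17/3); v=(-3,-1)
4. t=11/3 → L at (0,2); v=(3,-1)
5. t=2 → B at (6,0); v=(3,1)
6. t=5/3 → R at (11,5/3); v=(-3,1)
7. t=11/3 → L at (0,16/3); v=(3,1)
8. t=8/3 → T at (8,8); v=(3,-1)

Final position: (8,8)
Wall sequence: LTRLBRLT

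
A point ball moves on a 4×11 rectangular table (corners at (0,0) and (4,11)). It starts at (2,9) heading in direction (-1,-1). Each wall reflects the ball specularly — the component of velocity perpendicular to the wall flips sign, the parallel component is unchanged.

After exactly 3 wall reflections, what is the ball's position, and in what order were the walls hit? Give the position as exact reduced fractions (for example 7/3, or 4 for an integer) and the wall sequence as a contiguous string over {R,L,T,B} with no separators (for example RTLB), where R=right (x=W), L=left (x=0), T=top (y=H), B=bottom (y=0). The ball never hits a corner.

Final position: (1,0)
Wall sequence: LRB

1. t=2 → L at (0,7); v=(1,-1)
2. t=4 → R at (4,3); v=(-1,-1)
3. t=3 → B at (1,0); v=(-1,1)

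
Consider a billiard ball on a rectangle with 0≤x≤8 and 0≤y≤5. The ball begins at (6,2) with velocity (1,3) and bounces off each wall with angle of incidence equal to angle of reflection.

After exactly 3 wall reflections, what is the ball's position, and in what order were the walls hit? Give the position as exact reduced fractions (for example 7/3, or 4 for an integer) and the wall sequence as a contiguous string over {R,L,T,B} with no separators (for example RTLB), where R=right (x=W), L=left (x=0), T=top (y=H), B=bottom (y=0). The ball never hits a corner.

Final position: (22/3,0)
Wall sequence: TRB

1. t=1 → T at (7,5); v=(1,-3)
2. t=1 → R at (8,2); v=(-1,-3)
3. t=2/3 → B at (22/3,0); v=(-1,3)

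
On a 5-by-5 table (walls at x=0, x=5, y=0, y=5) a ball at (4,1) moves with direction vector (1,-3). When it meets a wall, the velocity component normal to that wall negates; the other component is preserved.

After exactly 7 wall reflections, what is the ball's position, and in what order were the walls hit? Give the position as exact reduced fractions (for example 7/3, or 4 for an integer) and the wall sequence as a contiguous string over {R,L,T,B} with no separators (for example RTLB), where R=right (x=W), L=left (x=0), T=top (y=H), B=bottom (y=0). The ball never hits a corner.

Final position: (1,0)
Wall sequence: BRTBTLB

1. t=1/3 → B at (13/3,0); v=(1,3)
2. t=2/3 → R at (5,2); v=(-1,3)
3. t=1 → T at (4,5); v=(-1,-3)
4. t=5/3 → B at (7/3,0); v=(-1,3)
5. t=5/3 → T at (2/3,5); v=(-1,-3)
6. t=2/3 → L at (0,3); v=(1,-3)
7. t=1 → B at (1,0); v=(1,3)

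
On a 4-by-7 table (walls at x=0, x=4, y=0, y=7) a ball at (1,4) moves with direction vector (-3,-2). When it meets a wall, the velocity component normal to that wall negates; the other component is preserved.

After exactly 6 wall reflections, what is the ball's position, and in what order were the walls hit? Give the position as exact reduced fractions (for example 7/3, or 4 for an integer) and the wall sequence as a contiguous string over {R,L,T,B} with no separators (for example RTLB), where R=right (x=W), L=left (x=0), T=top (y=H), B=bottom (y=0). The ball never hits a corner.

1. t=1/3 → L at (0,10/3); v=(3,-2)
2. t=4/3 → R at (4,2/3); v=(-3,-2)
3. t=1/3 → B at (3,0); v=(-3,2)
4. t=1 → L at (0,2); v=(3,2)
5. t=4/3 → R at (4,14/3); v=(-3,2)
6. t=7/6 → T at (1/2,7); v=(-3,-2)

Final position: (1/2,7)
Wall sequence: LRBLRT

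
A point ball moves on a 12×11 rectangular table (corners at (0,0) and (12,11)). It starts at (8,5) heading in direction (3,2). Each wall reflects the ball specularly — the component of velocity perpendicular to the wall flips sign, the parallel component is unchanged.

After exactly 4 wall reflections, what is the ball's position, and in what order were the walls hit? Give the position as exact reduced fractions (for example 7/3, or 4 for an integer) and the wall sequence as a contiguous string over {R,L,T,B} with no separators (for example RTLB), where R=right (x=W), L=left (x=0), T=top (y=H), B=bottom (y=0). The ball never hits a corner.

Final position: (19/2,0)
Wall sequence: RTLB

1. t=4/3 → R at (12,23/3); v=(-3,2)
2. t=5/3 → T at (7,11); v=(-3,-2)
3. t=7/3 → L at (0,19/3); v=(3,-2)
4. t=19/6 → B at (19/2,0); v=(3,2)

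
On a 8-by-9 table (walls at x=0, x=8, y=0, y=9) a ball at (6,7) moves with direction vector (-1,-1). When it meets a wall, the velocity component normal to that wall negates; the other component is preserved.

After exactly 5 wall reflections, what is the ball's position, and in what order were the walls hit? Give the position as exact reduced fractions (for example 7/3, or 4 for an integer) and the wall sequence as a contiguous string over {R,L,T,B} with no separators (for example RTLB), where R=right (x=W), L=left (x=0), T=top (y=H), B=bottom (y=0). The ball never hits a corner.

Final position: (0,3)
Wall sequence: LBRTL

1. t=6 → L at (0,1); v=(1,-1)
2. t=1 → B at (1,0); v=(1,1)
3. t=7 → R at (8,7); v=(-1,1)
4. t=2 → T at (6,9); v=(-1,-1)
5. t=6 → L at (0,3); v=(1,-1)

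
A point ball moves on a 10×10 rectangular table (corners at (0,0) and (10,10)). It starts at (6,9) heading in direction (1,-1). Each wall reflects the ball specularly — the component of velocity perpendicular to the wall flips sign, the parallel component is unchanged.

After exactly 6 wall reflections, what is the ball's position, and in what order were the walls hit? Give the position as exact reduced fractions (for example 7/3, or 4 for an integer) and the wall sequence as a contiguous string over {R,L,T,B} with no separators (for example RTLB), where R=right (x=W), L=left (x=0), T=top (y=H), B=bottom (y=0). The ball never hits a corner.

Final position: (5,0)
Wall sequence: RBLTRB

1. t=4 → R at (10,5); v=(-1,-1)
2. t=5 → B at (5,0); v=(-1,1)
3. t=5 → L at (0,5); v=(1,1)
4. t=5 → T at (5,10); v=(1,-1)
5. t=5 → R at (10,5); v=(-1,-1)
6. t=5 → B at (5,0); v=(-1,1)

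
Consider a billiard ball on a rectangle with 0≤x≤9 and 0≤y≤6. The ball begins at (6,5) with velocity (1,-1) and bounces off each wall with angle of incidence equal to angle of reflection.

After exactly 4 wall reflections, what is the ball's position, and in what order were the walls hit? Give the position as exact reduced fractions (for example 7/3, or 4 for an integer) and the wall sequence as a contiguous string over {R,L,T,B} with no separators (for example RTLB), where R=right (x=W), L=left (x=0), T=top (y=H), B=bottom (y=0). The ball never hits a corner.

1. t=3 → R at (9,2); v=(-1,-1)
2. t=2 → B at (7,0); v=(-1,1)
3. t=6 → T at (1,6); v=(-1,-1)
4. t=1 → L at (0,5); v=(1,-1)

Final position: (0,5)
Wall sequence: RBTL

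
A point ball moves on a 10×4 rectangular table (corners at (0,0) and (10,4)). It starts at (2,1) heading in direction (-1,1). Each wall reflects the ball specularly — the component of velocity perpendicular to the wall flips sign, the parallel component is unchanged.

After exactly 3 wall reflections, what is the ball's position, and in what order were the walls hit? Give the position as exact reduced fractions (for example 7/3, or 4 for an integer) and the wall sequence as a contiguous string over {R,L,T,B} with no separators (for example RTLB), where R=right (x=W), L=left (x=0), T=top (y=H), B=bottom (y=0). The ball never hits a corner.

1. t=2 → L at (0,3); v=(1,1)
2. t=1 → T at (1,4); v=(1,-1)
3. t=4 → B at (5,0); v=(1,1)

Final position: (5,0)
Wall sequence: LTB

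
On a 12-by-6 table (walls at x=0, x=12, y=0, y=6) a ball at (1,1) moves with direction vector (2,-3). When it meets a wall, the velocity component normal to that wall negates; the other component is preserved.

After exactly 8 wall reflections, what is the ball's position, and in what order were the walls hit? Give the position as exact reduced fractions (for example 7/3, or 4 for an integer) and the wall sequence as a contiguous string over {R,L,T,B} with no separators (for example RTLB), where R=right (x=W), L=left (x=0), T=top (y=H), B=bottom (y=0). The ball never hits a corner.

1. t=1/3 → B at (5/3,0); v=(2,3)
2. t=2 → T at (17/3,6); v=(2,-3)
3. t=2 → B at (29/3,0); v=(2,3)
4. t=7/6 → R at (12,7/2); v=(-2,3)
5. t=5/6 → T at (31/3,6); v=(-2,-3)
6. t=2 → B at (19/3,0); v=(-2,3)
7. t=2 → T at (7/3,6); v=(-2,-3)
8. t=7/6 → L at (0,5/2); v=(2,-3)

Final position: (0,5/2)
Wall sequence: BTBRTBTL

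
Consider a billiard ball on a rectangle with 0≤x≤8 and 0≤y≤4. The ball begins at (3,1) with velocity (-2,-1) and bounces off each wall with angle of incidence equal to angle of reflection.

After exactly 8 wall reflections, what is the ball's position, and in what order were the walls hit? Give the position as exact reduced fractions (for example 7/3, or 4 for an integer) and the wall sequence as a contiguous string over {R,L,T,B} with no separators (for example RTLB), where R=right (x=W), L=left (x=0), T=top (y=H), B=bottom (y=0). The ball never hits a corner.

Final position: (8,7/2)
Wall sequence: BLTRBLTR

1. t=1 → B at (1,0); v=(-2,1)
2. t=1/2 → L at (0,1/2); v=(2,1)
3. t=7/2 → T at (7,4); v=(2,-1)
4. t=1/2 → R at (8,7/2); v=(-2,-1)
5. t=7/2 → B at (1,0); v=(-2,1)
6. t=1/2 → L at (0,1/2); v=(2,1)
7. t=7/2 → T at (7,4); v=(2,-1)
8. t=1/2 → R at (8,7/2); v=(-2,-1)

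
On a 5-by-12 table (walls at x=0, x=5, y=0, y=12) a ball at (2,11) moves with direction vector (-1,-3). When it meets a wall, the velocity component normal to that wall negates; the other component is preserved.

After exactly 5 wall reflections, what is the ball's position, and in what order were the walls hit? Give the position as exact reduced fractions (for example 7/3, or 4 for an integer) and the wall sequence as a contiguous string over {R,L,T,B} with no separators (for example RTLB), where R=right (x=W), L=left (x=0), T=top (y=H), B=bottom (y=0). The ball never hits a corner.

Final position: (1/3,0)
Wall sequence: LBRTB

1. t=2 → L at (0,5); v=(1,-3)
2. t=5/3 → B at (5/3,0); v=(1,3)
3. t=10/3 → R at (5,10); v=(-1,3)
4. t=2/3 → T at (13/3,12); v=(-1,-3)
5. t=4 → B at (1/3,0); v=(-1,3)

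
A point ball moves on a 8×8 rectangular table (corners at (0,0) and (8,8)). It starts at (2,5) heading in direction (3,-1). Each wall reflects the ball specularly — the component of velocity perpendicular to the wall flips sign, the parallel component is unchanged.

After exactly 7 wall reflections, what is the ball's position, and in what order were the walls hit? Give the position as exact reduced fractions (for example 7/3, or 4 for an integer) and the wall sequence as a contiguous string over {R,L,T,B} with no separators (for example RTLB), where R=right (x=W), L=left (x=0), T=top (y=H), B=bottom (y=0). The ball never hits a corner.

Final position: (7,8)
Wall sequence: RLBRLRT

1. t=2 → R at (8,3); v=(-3,-1)
2. t=8/3 → L at (0,1/3); v=(3,-1)
3. t=1/3 → B at (1,0); v=(3,1)
4. t=7/3 → R at (8,7/3); v=(-3,1)
5. t=8/3 → L at (0,5); v=(3,1)
6. t=8/3 → R at (8,23/3); v=(-3,1)
7. t=1/3 → T at (7,8); v=(-3,-1)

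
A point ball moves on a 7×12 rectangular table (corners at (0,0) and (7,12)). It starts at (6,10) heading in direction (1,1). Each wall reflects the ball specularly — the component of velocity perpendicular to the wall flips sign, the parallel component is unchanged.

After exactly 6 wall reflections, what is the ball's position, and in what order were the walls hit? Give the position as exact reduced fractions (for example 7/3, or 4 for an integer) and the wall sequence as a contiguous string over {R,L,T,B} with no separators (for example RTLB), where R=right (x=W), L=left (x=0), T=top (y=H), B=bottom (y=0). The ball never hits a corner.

1. t=1 → R at (7,11); v=(-1,1)
2. t=1 → T at (6,12); v=(-1,-1)
3. t=6 → L at (0,6); v=(1,-1)
4. t=6 → B at (6,0); v=(1,1)
5. t=1 → R at (7,1); v=(-1,1)
6. t=7 → L at (0,8); v=(1,1)

Final position: (0,8)
Wall sequence: RTLBRL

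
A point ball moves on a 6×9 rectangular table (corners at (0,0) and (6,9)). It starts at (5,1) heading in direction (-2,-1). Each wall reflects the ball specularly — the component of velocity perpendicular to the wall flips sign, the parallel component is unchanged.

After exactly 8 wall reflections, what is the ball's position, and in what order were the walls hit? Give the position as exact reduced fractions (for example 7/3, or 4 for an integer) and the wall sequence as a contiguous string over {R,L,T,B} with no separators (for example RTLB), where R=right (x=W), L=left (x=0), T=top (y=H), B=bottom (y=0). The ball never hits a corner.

1. t=1 → B at (3,0); v=(-2,1)
2. t=3/2 → L at (0,3/2); v=(2,1)
3. t=3 → R at (6,9/2); v=(-2,1)
4. t=3 → L at (0,15/2); v=(2,1)
5. t=3/2 → T at (3,9); v=(2,-1)
6. t=3/2 → R at (6,15/2); v=(-2,-1)
7. t=3 → L at (0,9/2); v=(2,-1)
8. t=3 → R at (6,3/2); v=(-2,-1)

Final position: (6,3/2)
Wall sequence: BLRLTRLR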